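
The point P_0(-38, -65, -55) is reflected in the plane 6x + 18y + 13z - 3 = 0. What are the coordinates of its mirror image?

With n = (6, 18, 13), the signed offset is (n·P_0 − 3)/|n|² = -2116/529 = -4.
P_0' = P_0 − 2t·n = (-38, -65, -55) − (-8)·(6, 18, 13) = (10, 79, 49).

(10, 79, 49)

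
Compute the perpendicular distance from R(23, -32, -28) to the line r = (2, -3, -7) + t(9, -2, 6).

Direction vector d = (9, -2, 6).
AP = (21, -29, -21); AP·d = 121, |AP|² = 1723, |d|² = 121.
distance² = |AP|² − (AP·d)²/|d|² = 1723 − 14641/121 = 1602, so the distance is 3√178.

3√178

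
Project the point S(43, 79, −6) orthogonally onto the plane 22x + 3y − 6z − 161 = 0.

(-1, 73, 6)

n = (22, 3, −6), |n|² = 529, and n·S − 161 = 1058.
t = 1058/529 = 2, so the foot is S − t·n = (43, 79, −6) − 2·(22, 3, −6) = (−1, 73, 6).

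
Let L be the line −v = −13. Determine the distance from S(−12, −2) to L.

15

d = |0·(-12) + (-1)·(-2) − (-13)| / √(0 + 1) = |15|/1 = 15.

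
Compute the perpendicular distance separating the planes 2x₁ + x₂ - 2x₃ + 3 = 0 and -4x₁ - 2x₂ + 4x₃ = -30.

6

Divide the second equation by -2 to match normals: 2x₁ + x₂ - 2x₃ = 15.
With common normal n = (2, 1, -2) (|n| = 3), the distance is |(-3) − 15|/|n| = 18/3 = 6.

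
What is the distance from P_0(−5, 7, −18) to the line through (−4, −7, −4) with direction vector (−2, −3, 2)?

Direction vector d = (−2, −3, 2).
AP = (−1, 14, −14), and AP × d = (−14, 30, 31).
|AP × d|² = 2057 and |d|² = 17, so the distance is √(2057/17) = √121 = 11.

11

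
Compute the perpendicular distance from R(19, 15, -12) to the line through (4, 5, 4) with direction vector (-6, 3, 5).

√301

Direction vector d = (-6, 3, 5).
AP = (15, 10, -16), and AP × d = (98, 21, 105).
|AP × d|² = 21070 and |d|² = 70, so the distance is √(21070/70) = √301.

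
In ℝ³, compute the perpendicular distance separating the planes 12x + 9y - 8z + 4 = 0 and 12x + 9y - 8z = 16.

Both planes have normal n = (12, 9, -8), |n| = 17. Any point on the first plane is at distance |16 − (-4)|/|n| = 20/17 from the second.

20/17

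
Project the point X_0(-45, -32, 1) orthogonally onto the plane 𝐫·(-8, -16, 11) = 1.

(-29, 0, -21)

n = (-8, -16, 11), |n|² = 441, and n·X_0 − 1 = 882.
t = 882/441 = 2, so the foot is X_0 − t·n = (-45, -32, 1) − 2·(-8, -16, 11) = (-29, 0, -21).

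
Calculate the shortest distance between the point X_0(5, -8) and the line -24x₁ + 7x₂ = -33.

143/25

The normal to the line is n = (-24, 7) with |n| = 25.
|n·X_0 − (-33)| = |-176 − (-33)| = 143, so the distance is 143/25.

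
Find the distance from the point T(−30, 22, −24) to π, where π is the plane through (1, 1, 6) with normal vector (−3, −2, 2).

9√17/17

The plane has equation n·(r − (1, 1, 6)) = 0, i.e. n·r = 7.
n = (−3, −2, 2); n·P − 7 = -9; |n| = √17; distance = 9/√17.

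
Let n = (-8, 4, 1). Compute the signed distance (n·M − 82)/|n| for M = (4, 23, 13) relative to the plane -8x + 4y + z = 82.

n·M − 82 = -9.
|n| = 9, so the signed distance is -9/9 = -1.

-1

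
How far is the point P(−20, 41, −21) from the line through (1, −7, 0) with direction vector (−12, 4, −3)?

Direction vector d = (−12, 4, −3).
AP = (−21, 48, −21); AP·d = 507, |AP|² = 3186, |d|² = 169.
distance² = |AP|² − (AP·d)²/|d|² = 3186 − 257049/169 = 1665, so the distance is 3√185.

3√185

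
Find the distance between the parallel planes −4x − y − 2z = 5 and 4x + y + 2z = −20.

Divide the second equation by -1 to match normals: −4x − y − 2z = 20.
Both planes have normal n = (−4, −1, −2), |n| = √21. Any point on the first plane is at distance |20 − 5|/|n| = 15/√21 from the second.

15/√21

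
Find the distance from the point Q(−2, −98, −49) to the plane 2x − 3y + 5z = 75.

15√38/19

d = |2·(-2) + (-3)·(-98) + 5·(-49) − 75| / √(4 + 9 + 25) = |-30| / √38 = 15√38/19.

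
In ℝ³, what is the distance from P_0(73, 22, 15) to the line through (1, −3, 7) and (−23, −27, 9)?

A direction vector is d = (−24, −24, 2).
AP = (72, 25, 8); AP·d = -2312, |AP|² = 5873, |d|² = 1156.
distance² = |AP|² − (AP·d)²/|d|² = 5873 − 5345344/1156 = 1249, so the distance is √1249.

√1249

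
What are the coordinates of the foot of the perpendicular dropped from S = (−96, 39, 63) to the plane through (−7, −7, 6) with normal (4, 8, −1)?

n = (4, 8, −1), |n|² = 81, and n·S − (-90) = -45.
t = -45/81 = -5/9, so the foot is S − t·n = (−96, 39, 63) − (-5/9)·(4, 8, −1) = (−844/9, 391/9, 562/9).

(-844/9, 391/9, 562/9)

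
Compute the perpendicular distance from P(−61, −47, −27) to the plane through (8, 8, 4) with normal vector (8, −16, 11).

The plane has equation n·(r − (8, 8, 4)) = 0, i.e. n·r = -20.
Then n·(−61, −47, −27) − (−20) = −13.
|n| = √(64 + 256 + 121) = 21, so the distance is |-13|/21 = 13/21.

13/21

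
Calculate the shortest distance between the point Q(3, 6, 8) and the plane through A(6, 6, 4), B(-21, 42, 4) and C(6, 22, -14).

AB = (-27, 36, 0) and AC = (0, 16, -18), so a normal is n = AB × AC = (-648, -486, -432).
n = (-648, -486, -432); n·P − (-8532) = 216; |n| = 918; distance = 216/918 = 4/17.

4/17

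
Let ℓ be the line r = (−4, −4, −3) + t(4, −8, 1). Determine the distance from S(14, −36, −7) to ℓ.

2√17

Direction vector d = (4, −8, 1).
AP = (18, −32, −4); AP·d = 324, |AP|² = 1364, |d|² = 81.
distance² = |AP|² − (AP·d)²/|d|² = 1364 − 104976/81 = 68, so the distance is 2√17.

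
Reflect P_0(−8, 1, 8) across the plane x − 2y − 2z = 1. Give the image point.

n = (1, −2, −2), |n|² = 9, n·P_0 − 1 = -27, so t = -27/9 = -3.
Foot F = P_0 − (-3)·n = (−5, −5, 2); the reflection is 2F − P_0 = (−2, −11, −4).

(-2, -11, -4)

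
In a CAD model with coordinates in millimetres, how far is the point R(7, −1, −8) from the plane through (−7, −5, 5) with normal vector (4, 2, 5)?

The plane has equation n·(r − (−7, −5, 5)) = 0, i.e. n·r = -13.
d = |4·7 + 2·(-1) + 5·(-8) − (-13)| / √(16 + 4 + 25) = |-1| / (3√5) = 1/(3√5).

√5/15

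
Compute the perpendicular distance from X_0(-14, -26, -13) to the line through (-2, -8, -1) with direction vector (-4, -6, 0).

12

Direction vector d = (-4, -6, 0).
AP = (-12, -18, -12); AP·d = 156, |AP|² = 612, |d|² = 52.
distance² = |AP|² − (AP·d)²/|d|² = 612 − 24336/52 = 144, so the distance is 12.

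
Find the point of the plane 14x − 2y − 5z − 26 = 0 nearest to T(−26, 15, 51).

n = (14, −2, −5), |n|² = 225, and n·T − 26 = -675.
t = -675/225 = -3, so the foot is T − t·n = (−26, 15, 51) − (-3)·(14, −2, −5) = (16, 9, 36).

(16, 9, 36)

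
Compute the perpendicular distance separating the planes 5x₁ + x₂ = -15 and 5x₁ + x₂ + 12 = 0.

3√26/26

With common normal n = (5, 1, 0) (|n| = √26), the distance is |(-15) − (-12)|/|n| = 3/√26.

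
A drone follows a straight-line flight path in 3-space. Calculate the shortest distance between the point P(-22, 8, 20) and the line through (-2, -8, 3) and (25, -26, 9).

√461

A direction vector is d = (27, -18, 6).
AP = (-20, 16, 17); AP·d = -726, |AP|² = 945, |d|² = 1089.
distance² = |AP|² − (AP·d)²/|d|² = 945 − 527076/1089 = 461, so the distance is √461.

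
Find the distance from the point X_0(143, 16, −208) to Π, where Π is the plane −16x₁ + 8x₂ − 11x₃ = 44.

Normal vector n = (−16, 8, −11), and n·(143, 16, −208) − 44 = 84.
|n| = √(256 + 64 + 121) = 21, so the distance is |84|/21 = 4.

4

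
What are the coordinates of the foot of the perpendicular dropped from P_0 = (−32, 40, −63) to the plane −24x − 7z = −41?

(16, 40, -49)

The perpendicular from P_0 has direction n = (−24, 0, −7): r = (−32, 40, −63) + λ(−24, 0, −7).
Substitute into the plane: n·(P_0 + λn) = -41 gives 1209 + 625λ = -41, so λ = -2.
Foot = (−32, 40, −63) + (-2)·(−24, 0, −7) = (16, 40, −49).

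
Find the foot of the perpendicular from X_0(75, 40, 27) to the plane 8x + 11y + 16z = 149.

n = (8, 11, 16), |n|² = 441, and n·X_0 − 149 = 1323.
t = 1323/441 = 3, so the foot is X_0 − t·n = (75, 40, 27) − 3·(8, 11, 16) = (51, 7, -21).

(51, 7, -21)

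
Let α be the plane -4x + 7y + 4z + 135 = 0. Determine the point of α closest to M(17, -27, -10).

The perpendicular from M has direction n = (-4, 7, 4): r = (17, -27, -10) + t(-4, 7, 4).
Substitute into the plane: n·(M + tn) = -135 gives -297 + 81t = -135, so t = 2.
Foot = (17, -27, -10) + 2·(-4, 7, 4) = (9, -13, -2).

(9, -13, -2)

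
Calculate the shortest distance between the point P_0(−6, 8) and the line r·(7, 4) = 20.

30/√65

d = |7·(-6) + 4·8 − 20| / √(49 + 16) = |-30|/√65 = 30/√65.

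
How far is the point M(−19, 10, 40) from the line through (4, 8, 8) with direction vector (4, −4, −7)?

Direction vector d = (4, −4, −7).
AP = (−23, 2, 32); AP·d = -324, |AP|² = 1557, |d|² = 81.
distance² = |AP|² − (AP·d)²/|d|² = 1557 − 104976/81 = 261, so the distance is 3√29.

3√29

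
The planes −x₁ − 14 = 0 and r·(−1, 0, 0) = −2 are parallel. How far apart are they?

16

With common normal n = (−1, 0, 0) (|n| = 1), the distance is |14 − (-2)|/|n| = 16/1 = 16.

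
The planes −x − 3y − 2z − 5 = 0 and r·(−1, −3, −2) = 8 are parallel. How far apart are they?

With common normal n = (−1, −3, −2) (|n| = √14), the distance is |5 − 8|/|n| = 3/√14 = 3√14/14.

3/√14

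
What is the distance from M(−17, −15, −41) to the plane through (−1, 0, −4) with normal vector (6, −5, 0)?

The plane has equation n·(r − (−1, 0, −4)) = 0, i.e. n·r = -6.
Then n·(−17, −15, −41) − (−6) = −21.
|n| = √(36 + 25 + 0) = √61, so the distance is |-21|/√61 = 21/√61.

21√61/61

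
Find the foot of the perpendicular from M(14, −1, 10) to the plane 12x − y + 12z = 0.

(2, 0, -2)

n = (12, −1, 12), |n|² = 289, and n·M − 0 = 289.
t = 289/289 = 1, so the foot is M − t·n = (14, −1, 10) − 1·(12, −1, 12) = (2, 0, −2).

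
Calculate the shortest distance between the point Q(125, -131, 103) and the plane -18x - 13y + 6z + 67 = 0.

6

Normal vector n = (-18, -13, 6), and n·(125, -131, 103) - (-67) = 138.
|n| = √(324 + 169 + 36) = 23, so the distance is |138|/23 = 6.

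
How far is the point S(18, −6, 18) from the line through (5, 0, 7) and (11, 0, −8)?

3√33

A direction vector is d = (6, 0, −15).
AP = (13, −6, 11), and AP × d = (90, 261, 36).
|AP × d|² = 77517 and |d|² = 261, so the distance is √(77517/261) = √297 = 3√33.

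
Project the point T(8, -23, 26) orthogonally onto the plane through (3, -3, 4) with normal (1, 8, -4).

The perpendicular from T has direction n = (1, 8, -4): r = (8, -23, 26) + μ(1, 8, -4).
Substitute into the plane: n·(T + μn) = -37 gives -280 + 81μ = -37, so μ = 3.
Foot = (8, -23, 26) + 3·(1, 8, -4) = (11, 1, 14).

(11, 1, 14)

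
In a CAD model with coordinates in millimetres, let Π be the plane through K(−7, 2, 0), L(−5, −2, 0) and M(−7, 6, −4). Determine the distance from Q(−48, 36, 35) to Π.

13√6/6

KL = (2, −4, 0) and KM = (0, 4, −4), so a normal is n = KL × KM = (16, 8, 8).
d = |16·(-48) + 8·36 + 8·35 − (-96)| / √(256 + 64 + 64) = |-104| / (8√6) = 13√6/6.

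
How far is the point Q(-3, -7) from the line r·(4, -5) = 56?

The normal to the line is n = (4, -5) with |n| = √41.
|n·Q − 56| = |23 − 56| = 33, so the distance is 33/√41.

33√41/41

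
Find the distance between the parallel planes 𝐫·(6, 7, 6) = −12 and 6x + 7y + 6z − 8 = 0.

20/11

Both planes have normal n = (6, 7, 6), |n| = 11. Any point on the first plane is at distance |8 − (-12)|/|n| = 20/11 from the second.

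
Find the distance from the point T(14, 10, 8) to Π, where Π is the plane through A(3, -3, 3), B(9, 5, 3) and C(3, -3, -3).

1

AB = (6, 8, 0) and AC = (0, 0, -6), so a normal is n = AB × AC = (-48, 36, 0).
Then n·(14, 10, 8) - (-252) = -60.
|n| = √(2304 + 1296 + 0) = 60, so the distance is |-60|/60 = 1.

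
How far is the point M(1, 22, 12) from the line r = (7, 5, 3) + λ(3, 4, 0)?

3√34

Direction vector d = (3, 4, 0).
AP = (-6, 17, 9); AP·d = 50, |AP|² = 406, |d|² = 25.
distance² = |AP|² − (AP·d)²/|d|² = 406 − 2500/25 = 306, so the distance is 3√34.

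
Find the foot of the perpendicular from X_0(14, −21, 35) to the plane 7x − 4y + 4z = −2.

(-14, -5, 19)

n = (7, −4, 4), |n|² = 81, and n·X_0 − (-2) = 324.
t = 324/81 = 4, so the foot is X_0 − t·n = (14, −21, 35) − 4·(7, −4, 4) = (−14, −5, 19).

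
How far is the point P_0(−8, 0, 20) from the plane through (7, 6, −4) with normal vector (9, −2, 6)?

The plane has equation n·(r − (7, 6, −4)) = 0, i.e. n·r = 27.
Then n·(−8, 0, 20) − 27 = 21.
|n| = √(81 + 4 + 36) = 11, so the distance is |21|/11 = 21/11.

21/11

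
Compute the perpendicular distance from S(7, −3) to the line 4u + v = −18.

d = |4·7 + 1·(-3) − (-18)| / √(16 + 1) = |43|/√17 = 43/√17.

43/√17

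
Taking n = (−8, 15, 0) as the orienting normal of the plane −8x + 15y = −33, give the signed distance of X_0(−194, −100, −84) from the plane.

n·X_0 − (-33) = 85.
|n| = 17, so the signed distance is 85/17 = 5.

5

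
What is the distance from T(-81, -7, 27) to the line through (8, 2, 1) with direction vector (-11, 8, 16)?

Direction vector d = (-11, 8, 16).
AP = (-89, -9, 26), and AP × d = (-352, 1138, -811).
|AP × d|² = 2076669 and |d|² = 441, so the distance is √(2076669/441) = √4709.

√4709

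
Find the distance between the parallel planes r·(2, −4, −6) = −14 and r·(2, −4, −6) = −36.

With common normal n = (2, −4, −6) (|n| = 2√14), the distance is |(-14) − (-36)|/|n| = 22/(2√14) = 11√14/14.

11/√14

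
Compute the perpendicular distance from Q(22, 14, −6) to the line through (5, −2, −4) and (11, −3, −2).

√385

A direction vector is d = (6, −1, 2).
AP = (17, 16, −2); AP·d = 82, |AP|² = 549, |d|² = 41.
distance² = |AP|² − (AP·d)²/|d|² = 549 − 6724/41 = 385, so the distance is √385.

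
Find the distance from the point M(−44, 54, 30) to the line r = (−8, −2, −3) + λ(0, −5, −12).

Direction vector d = (0, −5, −12).
AP = (−36, 56, 33); AP·d = -676, |AP|² = 5521, |d|² = 169.
distance² = |AP|² − (AP·d)²/|d|² = 5521 − 456976/169 = 2817, so the distance is 3√313.

3√313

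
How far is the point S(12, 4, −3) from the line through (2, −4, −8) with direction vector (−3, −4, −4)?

Direction vector d = (−3, −4, −4).
AP = (10, 8, 5); AP·d = -82, |AP|² = 189, |d|² = 41.
distance² = |AP|² − (AP·d)²/|d|² = 189 − 6724/41 = 25, so the distance is 5.

5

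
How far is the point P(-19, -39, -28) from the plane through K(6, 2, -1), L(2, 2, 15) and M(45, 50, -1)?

KL = (-4, 0, 16) and KM = (39, 48, 0), so a normal is n = KL × KM = (-768, 624, -192).
Then n·(-19, -39, -28) - (-3168) = -1200.
|n| = √(589824 + 389376 + 36864) = 1008, so the distance is |-1200|/1008 = 25/21.

25/21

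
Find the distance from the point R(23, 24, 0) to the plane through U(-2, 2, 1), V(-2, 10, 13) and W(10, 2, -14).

UV = (0, 8, 12) and UW = (12, 0, -15), so a normal is n = UV × UW = (-120, 144, -96).
Then n·(23, 24, 0) - 432 = 264.
|n| = √(14400 + 20736 + 9216) = 24√77, so the distance is |264|/(24√77) = √77/7.

√77/7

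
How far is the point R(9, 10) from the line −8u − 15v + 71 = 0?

d = |(-8)·9 + (-15)·10 − (-71)| / √(64 + 225) = |-151|/17 = 151/17.

151/17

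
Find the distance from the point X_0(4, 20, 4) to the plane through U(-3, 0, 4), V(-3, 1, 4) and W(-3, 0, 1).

7

UV = (0, 1, 0) and UW = (0, 0, -3), so a normal is n = UV × UW = (-3, 0, 0).
d = |(-3)·4 − 9| / √(9 + 0 + 0) = |-21| / 3 = 7.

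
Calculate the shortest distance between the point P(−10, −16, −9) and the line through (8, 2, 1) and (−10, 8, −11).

2√131

A direction vector is d = (−18, 6, −12).
AP = (−18, −18, −10), and AP × d = (276, −36, −432).
|AP × d|² = 264096 and |d|² = 504, so the distance is √(264096/504) = √524 = 2√131.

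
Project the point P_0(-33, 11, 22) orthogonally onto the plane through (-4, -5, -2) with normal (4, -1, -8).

The perpendicular from P_0 has direction n = (4, -1, -8): r = (-33, 11, 22) + μ(4, -1, -8).
Substitute into the plane: n·(P_0 + μn) = 5 gives -319 + 81μ = 5, so μ = 4.
Foot = (-33, 11, 22) + 4·(4, -1, -8) = (-17, 7, -10).

(-17, 7, -10)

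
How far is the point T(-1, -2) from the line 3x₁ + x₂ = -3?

2/√10

d = |3·(-1) + 1·(-2) − (-3)| / √(9 + 1) = |-2|/√10 = 2/√10.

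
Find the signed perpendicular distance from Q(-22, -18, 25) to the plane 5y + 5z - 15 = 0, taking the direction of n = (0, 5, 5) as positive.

n·Q − 15 = 20.
|n| = 5√2, so the signed distance is 2√2.

2√2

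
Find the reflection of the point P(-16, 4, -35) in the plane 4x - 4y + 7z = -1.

n = (4, -4, 7), |n|² = 81, n·P − (-1) = -324, so t = -324/81 = -4.
Foot F = P − (-4)·n = (0, -12, -7); the reflection is 2F − P = (16, -28, 21).

(16, -28, 21)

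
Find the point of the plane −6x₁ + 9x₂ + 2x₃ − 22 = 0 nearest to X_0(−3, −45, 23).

(-21, -18, 29)

n = (−6, 9, 2), |n|² = 121, and n·X_0 − 22 = -363.
t = -363/121 = -3, so the foot is X_0 − t·n = (−3, −45, 23) − (-3)·(−6, 9, 2) = (−21, −18, 29).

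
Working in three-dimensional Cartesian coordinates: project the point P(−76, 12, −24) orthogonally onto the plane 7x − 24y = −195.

(-69, -12, -24)

n = (7, −24, 0), |n|² = 625, and n·P − (-195) = -625.
t = -625/625 = -1, so the foot is P − t·n = (−76, 12, −24) − (-1)·(7, −24, 0) = (−69, −12, −24).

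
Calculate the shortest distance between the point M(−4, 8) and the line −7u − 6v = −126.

106/√85

The normal to the line is n = (−7, −6) with |n| = √85.
|n·M − (-126)| = |-20 − (-126)| = 106, so the distance is 106/√85.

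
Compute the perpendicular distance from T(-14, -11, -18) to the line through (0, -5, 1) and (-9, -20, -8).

√206

A direction vector is d = (-9, -15, -9).
AP = (-14, -6, -19); AP·d = 387, |AP|² = 593, |d|² = 387.
distance² = |AP|² − (AP·d)²/|d|² = 593 − 149769/387 = 206, so the distance is √206.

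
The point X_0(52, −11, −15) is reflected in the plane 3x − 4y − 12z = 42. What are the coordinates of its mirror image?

n = (3, −4, −12), |n|² = 169, n·X_0 − 42 = 338, so t = 338/169 = 2.
Foot F = X_0 − 2·n = (46, −3, 9); the reflection is 2F − X_0 = (40, 5, 33).

(40, 5, 33)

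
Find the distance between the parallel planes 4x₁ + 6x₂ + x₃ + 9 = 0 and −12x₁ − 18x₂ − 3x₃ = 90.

Divide the second equation by -3 to match normals: 4x₁ + 6x₂ + x₃ = -30.
With common normal n = (4, 6, 1) (|n| = √53), the distance is |(-9) − (-30)|/|n| = 21/√53.

21√53/53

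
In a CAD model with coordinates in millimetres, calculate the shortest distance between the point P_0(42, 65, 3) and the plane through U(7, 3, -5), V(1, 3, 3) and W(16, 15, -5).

UV = (-6, 0, 8) and UW = (9, 12, 0), so a normal is n = UV × UW = (-96, 72, -72).
n = (-96, 72, -72); n·P − (-96) = 528; |n| = 24√34; distance = 528/(24√34) = 22/√34.

11√34/17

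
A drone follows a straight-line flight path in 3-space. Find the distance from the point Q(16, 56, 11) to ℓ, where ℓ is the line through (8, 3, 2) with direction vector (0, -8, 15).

Direction vector d = (0, -8, 15).
AP = (8, 53, 9); AP·d = -289, |AP|² = 2954, |d|² = 289.
distance² = |AP|² − (AP·d)²/|d|² = 2954 − 83521/289 = 2665, so the distance is √2665.

√2665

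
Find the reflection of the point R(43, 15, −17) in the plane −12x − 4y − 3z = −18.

(-29, -9, -35)

n = (−12, −4, −3), |n|² = 169, n·R − (-18) = -507, so t = -507/169 = -3.
Foot F = R − (-3)·n = (7, 3, −26); the reflection is 2F − R = (−29, −9, −35).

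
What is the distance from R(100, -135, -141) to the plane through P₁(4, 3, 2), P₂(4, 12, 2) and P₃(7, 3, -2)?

9

P₁P₂ = (0, 9, 0) and P₁P₃ = (3, 0, -4), so a normal is n = P₁P₂ × P₁P₃ = (-36, 0, -27).
Then n·(100, -135, -141) - (-198) = 405.
|n| = √(1296 + 0 + 729) = 45, so the distance is |405|/45 = 9.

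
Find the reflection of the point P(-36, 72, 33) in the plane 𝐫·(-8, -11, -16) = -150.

n = (-8, -11, -16), |n|² = 441, n·P − (-150) = -882, so t = -882/441 = -2.
Foot F = P − (-2)·n = (-52, 50, 1); the reflection is 2F − P = (-68, 28, -31).

(-68, 28, -31)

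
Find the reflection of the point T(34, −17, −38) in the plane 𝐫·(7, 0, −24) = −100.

With n = (7, 0, −24), the signed offset is (n·T − (-100))/|n|² = 1250/625 = 2.
T' = T − 2t·n = (34, −17, −38) − 4·(7, 0, −24) = (6, −17, 58).

(6, -17, 58)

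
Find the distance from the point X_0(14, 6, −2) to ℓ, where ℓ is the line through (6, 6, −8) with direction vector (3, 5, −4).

Direction vector d = (3, 5, −4).
AP = (8, 0, 6), and AP × d = (−30, 50, 40).
|AP × d|² = 5000 and |d|² = 50, so the distance is √(5000/50) = √100 = 10.

10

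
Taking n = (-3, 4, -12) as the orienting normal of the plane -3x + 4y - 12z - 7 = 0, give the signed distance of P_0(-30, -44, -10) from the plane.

27/13

n·P_0 − 7 = 27.
|n| = 13, so the signed distance is 27/13.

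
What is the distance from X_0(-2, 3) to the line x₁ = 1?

d = |1·(-2) + 0·3 − 1| / √(1 + 0) = |-3|/1 = 3.

3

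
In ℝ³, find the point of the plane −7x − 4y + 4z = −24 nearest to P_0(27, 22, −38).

(-8, 2, -18)

n = (−7, −4, 4), |n|² = 81, and n·P_0 − (-24) = -405.
t = -405/81 = -5, so the foot is P_0 − t·n = (27, 22, −38) − (-5)·(−7, −4, 4) = (−8, 2, −18).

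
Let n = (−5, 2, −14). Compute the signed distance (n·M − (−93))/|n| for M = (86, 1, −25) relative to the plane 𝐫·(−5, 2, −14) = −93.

n·M − (-93) = 15.
|n| = 15, so the signed distance is 15/15 = 1.

1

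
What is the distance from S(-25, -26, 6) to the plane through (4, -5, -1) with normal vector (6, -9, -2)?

1/11

The plane has equation n·(r − (4, -5, -1)) = 0, i.e. n·r = 71.
Then n·(-25, -26, 6) - 71 = 1.
|n| = √(36 + 81 + 4) = 11, so the distance is |1|/11 = 1/11.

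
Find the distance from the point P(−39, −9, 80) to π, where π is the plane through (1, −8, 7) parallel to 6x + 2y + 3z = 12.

Parallel planes share the normal n = (6, 2, 3); since (1, −8, 7) lies on the plane, its equation is 6x + 2y + 3z = 11.
Then n·(−39, −9, 80) − 11 = −23.
|n| = √(36 + 4 + 9) = 7, so the distance is |-23|/7 = 23/7.

23/7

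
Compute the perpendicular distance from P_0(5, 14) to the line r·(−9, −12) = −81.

d = |(-9)·5 + (-12)·14 − (-81)| / √(81 + 144) = |-132|/15 = 44/5.

44/5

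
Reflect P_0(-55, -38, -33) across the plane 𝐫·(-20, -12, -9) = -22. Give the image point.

With n = (-20, -12, -9), the signed offset is (n·P_0 − (-22))/|n|² = 1875/625 = 3.
P_0' = P_0 − 2t·n = (-55, -38, -33) − 6·(-20, -12, -9) = (65, 34, 21).

(65, 34, 21)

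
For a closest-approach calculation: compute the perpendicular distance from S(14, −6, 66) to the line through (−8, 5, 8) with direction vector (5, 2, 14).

Direction vector d = (5, 2, 14).
AP = (22, −11, 58); AP·d = 900, |AP|² = 3969, |d|² = 225.
distance² = |AP|² − (AP·d)²/|d|² = 3969 − 810000/225 = 369, so the distance is 3√41.

3√41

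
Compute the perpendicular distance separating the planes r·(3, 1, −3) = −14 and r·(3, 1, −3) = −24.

With common normal n = (3, 1, −3) (|n| = √19), the distance is |(-14) − (-24)|/|n| = 10/√19 = 10√19/19.

10/√19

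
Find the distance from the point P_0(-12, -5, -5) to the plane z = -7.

n = (0, 0, 1); n·P − (-7) = 2; |n| = 1; distance = 2/1 = 2.

2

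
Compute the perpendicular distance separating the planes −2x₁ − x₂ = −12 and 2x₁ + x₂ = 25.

Divide the second equation by -1 to match normals: −2x₁ − x₂ = -25.
With common normal n = (−2, −1, 0) (|n| = √5), the distance is |(-12) − (-25)|/|n| = 13/√5 = 13√5/5.

13√5/5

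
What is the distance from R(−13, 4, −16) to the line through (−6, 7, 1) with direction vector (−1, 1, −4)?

√59

Direction vector d = (−1, 1, −4).
AP = (−7, −3, −17); AP·d = 72, |AP|² = 347, |d|² = 18.
distance² = |AP|² − (AP·d)²/|d|² = 347 − 5184/18 = 59, so the distance is √59.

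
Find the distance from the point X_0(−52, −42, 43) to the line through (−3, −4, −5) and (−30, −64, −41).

2√1381

A direction vector is d = (−27, −60, −36).
AP = (−49, −38, 48), and AP × d = (4248, −3060, 1914).
|AP × d|² = 31072500 and |d|² = 5625, so the distance is √(31072500/5625) = √5524 = 2√1381.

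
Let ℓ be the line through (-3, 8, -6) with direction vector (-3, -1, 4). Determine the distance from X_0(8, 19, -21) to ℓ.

Direction vector d = (-3, -1, 4).
AP = (11, 11, -15); AP·d = -104, |AP|² = 467, |d|² = 26.
distance² = |AP|² − (AP·d)²/|d|² = 467 − 10816/26 = 51, so the distance is √51.

√51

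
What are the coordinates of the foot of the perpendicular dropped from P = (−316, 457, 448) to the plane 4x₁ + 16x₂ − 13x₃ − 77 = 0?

(-952/3, 1355/3, 1357/3)

n = (4, 16, −13), |n|² = 441, and n·P − 77 = 147.
t = 147/441 = 1/3, so the foot is P − t·n = (−316, 457, 448) − (1/3)·(4, 16, −13) = (−952/3, 1355/3, 1357/3).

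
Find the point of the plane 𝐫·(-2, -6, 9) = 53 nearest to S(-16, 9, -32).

(-22, -9, -5)

The perpendicular from S has direction n = (-2, -6, 9): r = (-16, 9, -32) + t(-2, -6, 9).
Substitute into the plane: n·(S + tn) = 53 gives -310 + 121t = 53, so t = 3.
Foot = (-16, 9, -32) + 3·(-2, -6, 9) = (-22, -9, -5).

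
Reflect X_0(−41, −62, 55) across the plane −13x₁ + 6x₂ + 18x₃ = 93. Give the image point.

(11, -86, -17)

With n = (−13, 6, 18), the signed offset is (n·X_0 − 93)/|n|² = 1058/529 = 2.
X_0' = X_0 − 2t·n = (−41, −62, 55) − 4·(−13, 6, 18) = (11, −86, −17).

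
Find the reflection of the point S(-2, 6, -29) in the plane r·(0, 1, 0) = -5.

n = (0, 1, 0), |n|² = 1, n·S − (-5) = 11, so t = 11/1 = 11.
Foot F = S − 11·n = (-2, -5, -29); the reflection is 2F − S = (-2, -16, -29).

(-2, -16, -29)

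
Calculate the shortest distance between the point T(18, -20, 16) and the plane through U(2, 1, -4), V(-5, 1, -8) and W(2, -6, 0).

8/9

UV = (-7, 0, -4) and UW = (0, -7, 4), so a normal is n = UV × UW = (-28, 28, 49).
Then n·(18, -20, 16) - (-224) = -56.
|n| = √(784 + 784 + 2401) = 63, so the distance is |-56|/63 = 8/9.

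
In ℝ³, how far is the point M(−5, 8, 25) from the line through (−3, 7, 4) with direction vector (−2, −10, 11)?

Direction vector d = (−2, −10, 11).
AP = (−2, 1, 21), and AP × d = (221, −20, 22).
|AP × d|² = 49725 and |d|² = 225, so the distance is √(49725/225) = √221.

√221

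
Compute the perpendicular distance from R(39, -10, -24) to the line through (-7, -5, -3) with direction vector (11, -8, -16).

Direction vector d = (11, -8, -16).
AP = (46, -5, -21), and AP × d = (-88, 505, -313).
|AP × d|² = 360738 and |d|² = 441, so the distance is √(360738/441) = √818.

√818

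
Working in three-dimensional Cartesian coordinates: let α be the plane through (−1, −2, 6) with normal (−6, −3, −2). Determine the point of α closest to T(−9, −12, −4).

The perpendicular from T has direction n = (−6, −3, −2): r = (−9, −12, −4) + μ(−6, −3, −2).
Substitute into the plane: n·(T + μn) = 0 gives 98 + 49μ = 0, so μ = -2.
Foot = (−9, −12, −4) + (-2)·(−6, −3, −2) = (3, −6, 0).

(3, -6, 0)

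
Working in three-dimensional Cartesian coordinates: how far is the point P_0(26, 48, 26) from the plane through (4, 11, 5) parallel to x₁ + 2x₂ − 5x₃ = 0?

9/√30

Parallel planes share the normal n = (1, 2, −5); since (4, 11, 5) lies on the plane, its equation is x₁ + 2x₂ − 5x₃ = 1.
Then n·(26, 48, 26) − 1 = −9.
|n| = √(1 + 4 + 25) = √30, so the distance is |-9|/√30 = 3√30/10.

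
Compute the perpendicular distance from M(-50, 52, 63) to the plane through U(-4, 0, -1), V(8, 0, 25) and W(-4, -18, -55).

UV = (12, 0, 26) and UW = (0, -18, -54), so a normal is n = UV × UW = (468, 648, -216).
n = (468, 648, -216); n·P − (-1656) = -1656; |n| = 828; distance = 1656/828 = 2.

2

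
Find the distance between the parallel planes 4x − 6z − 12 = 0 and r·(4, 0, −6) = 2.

5/√13

With common normal n = (4, 0, −6) (|n| = 2√13), the distance is |12 − 2|/|n| = 10/(2√13) = 5√13/13.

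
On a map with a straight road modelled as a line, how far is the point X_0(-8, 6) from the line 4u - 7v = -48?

d = |4·(-8) + (-7)·6 − (-48)| / √(16 + 49) = |-26|/√65 = 2√65/5.

26/√65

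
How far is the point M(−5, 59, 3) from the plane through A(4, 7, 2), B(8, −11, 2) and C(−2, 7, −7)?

AB = (4, −18, 0) and AC = (−6, 0, −9), so a normal is n = AB × AC = (162, 36, −108).
Then n·(−5, 59, 3) − 684 = 306.
|n| = √(26244 + 1296 + 11664) = 198, so the distance is |306|/198 = 17/11.

17/11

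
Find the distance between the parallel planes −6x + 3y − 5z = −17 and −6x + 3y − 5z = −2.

With common normal n = (−6, 3, −5) (|n| = √70), the distance is |(-17) − (-2)|/|n| = 15/√70 = 3√70/14.

15/√70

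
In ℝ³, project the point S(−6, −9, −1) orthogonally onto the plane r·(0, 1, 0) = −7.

(-6, -7, -1)

The perpendicular from S has direction n = (0, 1, 0): r = (−6, −9, −1) + t(0, 1, 0).
Substitute into the plane: n·(S + tn) = -7 gives -9 + 1t = -7, so t = 2.
Foot = (−6, −9, −1) + 2·(0, 1, 0) = (−6, −7, −1).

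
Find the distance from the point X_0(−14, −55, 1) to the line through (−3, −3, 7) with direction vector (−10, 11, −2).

Direction vector d = (−10, 11, −2).
AP = (−11, −52, −6), and AP × d = (170, 38, −641).
|AP × d|² = 441225 and |d|² = 225, so the distance is √(441225/225) = √1961.

√1961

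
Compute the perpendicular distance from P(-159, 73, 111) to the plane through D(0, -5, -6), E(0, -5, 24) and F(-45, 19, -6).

6

DE = (0, 0, 30) and DF = (-45, 24, 0), so a normal is n = DE × DF = (-720, -1350, 0).
Then n·(-159, 73, 111) - 6750 = 9180.
|n| = √(518400 + 1822500 + 0) = 1530, so the distance is |9180|/1530 = 6.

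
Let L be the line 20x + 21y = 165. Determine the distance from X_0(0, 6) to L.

39/29

The normal to the line is n = (20, 21) with |n| = 29.
|n·X_0 − 165| = |126 − 165| = 39, so the distance is 39/29.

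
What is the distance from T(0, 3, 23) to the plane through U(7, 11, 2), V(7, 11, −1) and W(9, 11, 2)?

8

UV = (0, 0, −3) and UW = (2, 0, 0), so a normal is n = UV × UW = (0, −6, 0).
n = (0, −6, 0); n·P − (-66) = 48; |n| = 6; distance = 48/6 = 8.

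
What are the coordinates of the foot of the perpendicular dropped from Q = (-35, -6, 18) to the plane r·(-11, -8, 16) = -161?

(-13, 10, -14)

n = (-11, -8, 16), |n|² = 441, and n·Q − (-161) = 882.
t = 882/441 = 2, so the foot is Q − t·n = (-35, -6, 18) − 2·(-11, -8, 16) = (-13, 10, -14).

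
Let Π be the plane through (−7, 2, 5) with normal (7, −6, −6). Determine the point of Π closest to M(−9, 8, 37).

n = (7, −6, −6), |n|² = 121, and n·M − (-91) = -242.
t = -242/121 = -2, so the foot is M − t·n = (−9, 8, 37) − (-2)·(7, −6, −6) = (5, −4, 25).

(5, -4, 25)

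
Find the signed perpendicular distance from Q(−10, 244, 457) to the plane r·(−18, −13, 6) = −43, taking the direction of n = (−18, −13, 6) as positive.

n·Q − (-43) = -207.
|n| = 23, so the signed distance is -207/23 = -9.

-9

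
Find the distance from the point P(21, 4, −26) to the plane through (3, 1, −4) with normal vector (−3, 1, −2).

The plane has equation n·(r − (3, 1, −4)) = 0, i.e. n·r = 0.
Then n·(21, 4, −26) − 0 = −7.
|n| = √(9 + 1 + 4) = √14, so the distance is |-7|/√14 = 7/√14.

√14/2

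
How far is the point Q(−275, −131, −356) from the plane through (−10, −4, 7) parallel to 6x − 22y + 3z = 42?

Parallel planes share the normal n = (6, −22, 3); since (−10, −4, 7) lies on the plane, its equation is 6x − 22y + 3z = 49.
Then n·(−275, −131, −356) − 49 = 115.
|n| = √(36 + 484 + 9) = 23, so the distance is |115|/23 = 5.

5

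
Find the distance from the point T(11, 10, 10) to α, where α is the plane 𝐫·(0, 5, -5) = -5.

1/√2

Normal vector n = (0, 5, -5), and n·(11, 10, 10) - (-5) = 5.
|n| = √(0 + 25 + 25) = 5√2, so the distance is |5|/(5√2) = 1/√2.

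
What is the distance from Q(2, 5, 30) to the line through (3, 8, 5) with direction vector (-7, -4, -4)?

Direction vector d = (-7, -4, -4).
AP = (-1, -3, 25); AP·d = -81, |AP|² = 635, |d|² = 81.
distance² = |AP|² − (AP·d)²/|d|² = 635 − 6561/81 = 554, so the distance is √554.

√554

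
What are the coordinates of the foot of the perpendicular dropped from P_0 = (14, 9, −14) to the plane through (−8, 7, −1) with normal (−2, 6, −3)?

(100/7, 57/7, -95/7)

n = (−2, 6, −3), |n|² = 49, and n·P_0 − 61 = 7.
t = 7/49 = 1/7, so the foot is P_0 − t·n = (14, 9, −14) − (1/7)·(−2, 6, −3) = (100/7, 57/7, −95/7).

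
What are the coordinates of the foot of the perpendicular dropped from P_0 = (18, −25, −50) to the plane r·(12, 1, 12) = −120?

(30, -24, -38)

The perpendicular from P_0 has direction n = (12, 1, 12): r = (18, −25, −50) + μ(12, 1, 12).
Substitute into the plane: n·(P_0 + μn) = -120 gives -409 + 289μ = -120, so μ = 1.
Foot = (18, −25, −50) + 1·(12, 1, 12) = (30, −24, −38).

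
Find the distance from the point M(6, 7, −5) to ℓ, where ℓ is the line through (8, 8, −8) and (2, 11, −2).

A direction vector is d = (−6, 3, 6).
AP = (−2, −1, 3); AP·d = 27, |AP|² = 14, |d|² = 81.
distance² = |AP|² − (AP·d)²/|d|² = 14 − 729/81 = 5, so the distance is √5.

√5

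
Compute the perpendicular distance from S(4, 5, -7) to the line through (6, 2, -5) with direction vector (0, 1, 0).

2√2

Direction vector d = (0, 1, 0).
AP = (-2, 3, -2); AP·d = 3, |AP|² = 17, |d|² = 1.
distance² = |AP|² − (AP·d)²/|d|² = 17 − 9/1 = 8, so the distance is 2√2.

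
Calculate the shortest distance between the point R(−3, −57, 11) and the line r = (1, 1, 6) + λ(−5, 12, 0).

Direction vector d = (−5, 12, 0).
AP = (−4, −58, 5); AP·d = -676, |AP|² = 3405, |d|² = 169.
distance² = |AP|² − (AP·d)²/|d|² = 3405 − 456976/169 = 701, so the distance is √701.

√701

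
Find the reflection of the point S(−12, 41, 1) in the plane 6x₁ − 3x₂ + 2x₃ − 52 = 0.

With n = (6, −3, 2), the signed offset is (n·S − 52)/|n|² = -245/49 = -5.
S' = S − 2t·n = (−12, 41, 1) − (-10)·(6, −3, 2) = (48, 11, 21).

(48, 11, 21)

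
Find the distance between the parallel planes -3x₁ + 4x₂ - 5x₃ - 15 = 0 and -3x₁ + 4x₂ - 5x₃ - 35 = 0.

2√2

With common normal n = (-3, 4, -5) (|n| = 5√2), the distance is |15 − 35|/|n| = 20/(5√2) = 2√2.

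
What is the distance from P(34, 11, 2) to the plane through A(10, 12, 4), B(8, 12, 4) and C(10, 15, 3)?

AB = (-2, 0, 0) and AC = (0, 3, -1), so a normal is n = AB × AC = (0, -2, -6).
d = |(-2)·11 + (-6)·2 − (-48)| / √(0 + 4 + 36) = |14| / (2√10) = 7/√10.

7/√10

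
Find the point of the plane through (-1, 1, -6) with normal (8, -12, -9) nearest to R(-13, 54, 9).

(11, 18, -18)

n = (8, -12, -9), |n|² = 289, and n·R − 34 = -867.
t = -867/289 = -3, so the foot is R − t·n = (-13, 54, 9) − (-3)·(8, -12, -9) = (11, 18, -18).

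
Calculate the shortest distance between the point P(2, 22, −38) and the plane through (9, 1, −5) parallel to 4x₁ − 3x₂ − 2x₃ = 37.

Parallel planes share the normal n = (4, −3, −2); since (9, 1, −5) lies on the plane, its equation is 4x₁ − 3x₂ − 2x₃ = 43.
Then n·(2, 22, −38) − 43 = −25.
|n| = √(16 + 9 + 4) = √29, so the distance is |-25|/√29 = 25√29/29.

25√29/29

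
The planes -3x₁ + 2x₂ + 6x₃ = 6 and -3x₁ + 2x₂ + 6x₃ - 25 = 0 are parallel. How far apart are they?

Both planes have normal n = (-3, 2, 6), |n| = 7. Any point on the first plane is at distance |25 − 6|/|n| = 19/7 from the second.

19/7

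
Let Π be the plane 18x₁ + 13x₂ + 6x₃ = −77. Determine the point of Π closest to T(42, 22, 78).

(-12, -17, 60)

The perpendicular from T has direction n = (18, 13, 6): r = (42, 22, 78) + t(18, 13, 6).
Substitute into the plane: n·(T + tn) = -77 gives 1510 + 529t = -77, so t = -3.
Foot = (42, 22, 78) + (-3)·(18, 13, 6) = (−12, −17, 60).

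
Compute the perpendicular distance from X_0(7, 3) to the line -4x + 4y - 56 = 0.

9√2

d = |(-4)·7 + 4·3 − 56| / √(16 + 16) = |-72|/(4√2) = 9√2.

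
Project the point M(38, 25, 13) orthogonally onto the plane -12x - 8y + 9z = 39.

The perpendicular from M has direction n = (-12, -8, 9): r = (38, 25, 13) + λ(-12, -8, 9).
Substitute into the plane: n·(M + λn) = 39 gives -539 + 289λ = 39, so λ = 2.
Foot = (38, 25, 13) + 2·(-12, -8, 9) = (14, 9, 31).

(14, 9, 31)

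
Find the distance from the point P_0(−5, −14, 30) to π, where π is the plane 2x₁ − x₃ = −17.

d = |2·(-5) + (-1)·30 − (-17)| / √(4 + 0 + 1) = |-23| / √5 = 23√5/5.

23√5/5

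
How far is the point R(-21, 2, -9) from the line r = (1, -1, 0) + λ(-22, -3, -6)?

3√5

Direction vector d = (-22, -3, -6).
AP = (-22, 3, -9); AP·d = 529, |AP|² = 574, |d|² = 529.
distance² = |AP|² − (AP·d)²/|d|² = 574 − 279841/529 = 45, so the distance is 3√5.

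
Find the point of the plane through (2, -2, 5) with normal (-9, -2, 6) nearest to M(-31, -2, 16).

n = (-9, -2, 6), |n|² = 121, and n·M − 16 = 363.
t = 363/121 = 3, so the foot is M − t·n = (-31, -2, 16) − 3·(-9, -2, 6) = (-4, 4, -2).

(-4, 4, -2)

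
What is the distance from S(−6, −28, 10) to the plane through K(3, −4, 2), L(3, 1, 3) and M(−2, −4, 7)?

KL = (0, 5, 1) and KM = (−5, 0, 5), so a normal is n = KL × KM = (25, −5, 25).
Then n·(−6, −28, 10) − 145 = 95.
|n| = √(625 + 25 + 625) = 5√51, so the distance is |95|/(5√51) = 19/√51.

19√51/51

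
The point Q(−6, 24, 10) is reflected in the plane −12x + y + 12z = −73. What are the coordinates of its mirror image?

n = (−12, 1, 12), |n|² = 289, n·Q − (-73) = 289, so t = 289/289 = 1.
Foot F = Q − 1·n = (6, 23, −2); the reflection is 2F − Q = (18, 22, −14).

(18, 22, -14)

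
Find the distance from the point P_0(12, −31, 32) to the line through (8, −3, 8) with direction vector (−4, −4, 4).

4√38

Direction vector d = (−4, −4, 4).
AP = (4, −28, 24), and AP × d = (−16, −112, −128).
|AP × d|² = 29184 and |d|² = 48, so the distance is √(29184/48) = √608 = 4√38.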